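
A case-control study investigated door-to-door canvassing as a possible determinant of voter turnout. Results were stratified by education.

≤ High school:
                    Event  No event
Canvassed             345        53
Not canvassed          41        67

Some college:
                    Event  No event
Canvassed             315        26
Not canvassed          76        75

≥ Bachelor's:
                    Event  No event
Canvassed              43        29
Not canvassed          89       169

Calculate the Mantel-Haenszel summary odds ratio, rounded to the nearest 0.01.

7.17

OR_MH = Σ(aᵢdᵢ/nᵢ) / Σ(bᵢcᵢ/nᵢ), where nᵢ is the stratum total.
Stratum 1 (≤ High school): n = 506; a·d/n = 345·67/506 = 45.6818; b·c/n = 53·41/506 = 4.2945
Stratum 2 (Some college): n = 492; a·d/n = 315·75/492 = 48.0183; b·c/n = 26·76/492 = 4.0163
Stratum 3 (≥ Bachelor's): n = 330; a·d/n = 43·169/330 = 22.0212; b·c/n = 29·89/330 = 7.8212
OR_MH = (45.6818 + 48.0183 + 22.0212) / (4.2945 + 4.0163 + 7.8212) = 115.7213 / 16.1319 = 7.17343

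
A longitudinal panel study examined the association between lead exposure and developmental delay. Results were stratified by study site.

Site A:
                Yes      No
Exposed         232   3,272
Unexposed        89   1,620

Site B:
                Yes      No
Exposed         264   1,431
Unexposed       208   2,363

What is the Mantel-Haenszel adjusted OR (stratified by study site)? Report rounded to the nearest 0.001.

OR_MH = Σ(aᵢdᵢ/nᵢ) / Σ(bᵢcᵢ/nᵢ), where nᵢ is the stratum total.
Stratum 1 (Site A): n = 5213; a·d/n = 232·1620/5213 = 72.0967; b·c/n = 3272·89/5213 = 55.8619
Stratum 2 (Site B): n = 4266; a·d/n = 264·2363/4266 = 146.2335; b·c/n = 1431·208/4266 = 69.7722
OR_MH = (72.0967 + 146.2335) / (55.8619 + 69.7722) = 218.3302 / 125.6340 = 1.73783

1.738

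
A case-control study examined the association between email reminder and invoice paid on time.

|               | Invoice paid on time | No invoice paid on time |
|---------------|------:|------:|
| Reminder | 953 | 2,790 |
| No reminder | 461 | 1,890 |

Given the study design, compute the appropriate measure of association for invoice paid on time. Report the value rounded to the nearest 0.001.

Cells: a = 953, b = 2790, c = 461, d = 1890.
This is a case-control study: participants were sampled on outcome status, so risks in the source population cannot be estimated directly — relative risk is not valid here. The odds ratio is the appropriate measure.
OR = (a·d)/(b·c) = (953 × 1890) / (2790 × 461) = 1801170 / 1286190 = 1.40039

1.400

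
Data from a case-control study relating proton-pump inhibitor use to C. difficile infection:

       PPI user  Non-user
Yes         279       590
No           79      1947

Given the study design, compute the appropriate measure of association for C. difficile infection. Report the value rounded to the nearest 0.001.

Reading the table with exposure as columns: a = 279 (PPI user, case), b = 79 (PPI user, non-case), c = 590 (Non-user, case), d = 1947.
This is a case-control study: participants were sampled on outcome status, so risks in the source population cannot be estimated directly — relative risk is not valid here. The odds ratio is the appropriate measure.
OR = (a·d)/(b·c) = (279 × 1947) / (79 × 590) = 543213 / 46610 = 11.65443

11.654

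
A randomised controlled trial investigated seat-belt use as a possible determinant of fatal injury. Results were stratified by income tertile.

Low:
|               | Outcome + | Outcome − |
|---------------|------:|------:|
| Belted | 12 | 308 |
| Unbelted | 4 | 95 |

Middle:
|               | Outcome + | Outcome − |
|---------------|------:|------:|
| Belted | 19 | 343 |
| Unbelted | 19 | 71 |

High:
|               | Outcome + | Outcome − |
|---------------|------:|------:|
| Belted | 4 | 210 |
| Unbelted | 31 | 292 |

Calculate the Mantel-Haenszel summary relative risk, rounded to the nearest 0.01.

RR_MH = Σ(aᵢ·n₀ᵢ/nᵢ) / Σ(cᵢ·n₁ᵢ/nᵢ), with n₁ᵢ = aᵢ+bᵢ (exposed), n₀ᵢ = cᵢ+dᵢ (unexposed), nᵢ = n₁ᵢ+n₀ᵢ.
Stratum 1 (Low): n₁ = 320, n₀ = 99, n = 419; a·n₀/n = 12·99/419 = 2.8353; c·n₁/n = 4·320/419 = 3.0549
Stratum 2 (Middle): n₁ = 362, n₀ = 90, n = 452; a·n₀/n = 19·90/452 = 3.7832; c·n₁/n = 19·362/452 = 15.2168
Stratum 3 (High): n₁ = 214, n₀ = 323, n = 537; a·n₀/n = 4·323/537 = 2.4060; c·n₁/n = 31·214/537 = 12.3538
RR_MH = (2.8353 + 3.7832 + 2.4060) / (3.0549 + 15.2168 + 12.3538) = 9.0245 / 30.6255 = 0.29467

0.29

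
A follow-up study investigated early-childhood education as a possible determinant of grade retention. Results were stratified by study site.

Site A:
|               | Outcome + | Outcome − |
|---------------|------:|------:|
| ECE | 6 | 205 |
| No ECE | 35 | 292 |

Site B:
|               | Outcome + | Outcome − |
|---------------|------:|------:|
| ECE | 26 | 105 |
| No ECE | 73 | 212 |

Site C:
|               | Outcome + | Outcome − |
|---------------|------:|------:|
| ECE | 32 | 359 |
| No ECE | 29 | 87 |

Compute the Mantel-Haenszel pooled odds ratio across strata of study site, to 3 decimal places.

0.421

OR_MH = Σ(aᵢdᵢ/nᵢ) / Σ(bᵢcᵢ/nᵢ), where nᵢ is the stratum total.
Stratum 1 (Site A): n = 538; a·d/n = 6·292/538 = 3.2565; b·c/n = 205·35/538 = 13.3364
Stratum 2 (Site B): n = 416; a·d/n = 26·212/416 = 13.2500; b·c/n = 105·73/416 = 18.4255
Stratum 3 (Site C): n = 507; a·d/n = 32·87/507 = 5.4911; b·c/n = 359·29/507 = 20.5345
OR_MH = (3.2565 + 13.2500 + 5.4911) / (13.3364 + 18.4255 + 20.5345) = 21.9976 / 52.2964 = 0.42063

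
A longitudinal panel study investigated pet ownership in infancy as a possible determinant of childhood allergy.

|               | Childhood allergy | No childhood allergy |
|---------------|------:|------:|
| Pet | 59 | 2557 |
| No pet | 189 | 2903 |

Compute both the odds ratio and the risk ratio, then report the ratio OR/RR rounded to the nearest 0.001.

Cells: a = 59, b = 2557, c = 189, d = 2903.
OR = (59·2903)/(2557·189) = 171277/483273 = 0.35441
Risk in exposed = 59/2616 = 0.02255; risk in unexposed = 189/3092 = 0.06113; RR = 0.36897
OR/RR = 0.35441 / 0.36897 = 0.96054
The outcome is rare in both groups, so OR ≈ RR (ratio near 1).

0.961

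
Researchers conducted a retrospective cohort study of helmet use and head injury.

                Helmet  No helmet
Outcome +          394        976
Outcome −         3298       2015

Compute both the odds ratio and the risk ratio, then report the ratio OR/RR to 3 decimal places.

0.754

Reading the table with exposure as columns: a = 394 (Helmet, case), b = 3298 (Helmet, non-case), c = 976 (No helmet, case), d = 2015.
OR = (394·2015)/(3298·976) = 793910/3218848 = 0.24664
Risk in exposed = 394/3692 = 0.10672; risk in unexposed = 976/2991 = 0.32631; RR = 0.32704
OR/RR = 0.24664 / 0.32704 = 0.75417
The outcome is not rare, so the OR lies further from 1 than the RR.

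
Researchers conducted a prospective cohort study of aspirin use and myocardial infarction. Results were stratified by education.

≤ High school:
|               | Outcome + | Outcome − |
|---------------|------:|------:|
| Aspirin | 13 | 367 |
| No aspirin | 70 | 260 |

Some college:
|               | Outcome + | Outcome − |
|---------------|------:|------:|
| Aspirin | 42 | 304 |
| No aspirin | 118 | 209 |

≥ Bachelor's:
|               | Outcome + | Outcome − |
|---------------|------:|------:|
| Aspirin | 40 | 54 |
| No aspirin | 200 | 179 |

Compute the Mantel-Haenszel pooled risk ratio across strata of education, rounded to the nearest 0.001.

RR_MH = Σ(aᵢ·n₀ᵢ/nᵢ) / Σ(cᵢ·n₁ᵢ/nᵢ), with n₁ᵢ = aᵢ+bᵢ (exposed), n₀ᵢ = cᵢ+dᵢ (unexposed), nᵢ = n₁ᵢ+n₀ᵢ.
Stratum 1 (≤ High school): n₁ = 380, n₀ = 330, n = 710; a·n₀/n = 13·330/710 = 6.0423; c·n₁/n = 70·380/710 = 37.4648
Stratum 2 (Some college): n₁ = 346, n₀ = 327, n = 673; a·n₀/n = 42·327/673 = 20.4071; c·n₁/n = 118·346/673 = 60.6657
Stratum 3 (≥ Bachelor's): n₁ = 94, n₀ = 379, n = 473; a·n₀/n = 40·379/473 = 32.0507; c·n₁/n = 200·94/473 = 39.7463
RR_MH = (6.0423 + 20.4071 + 32.0507) / (37.4648 + 60.6657 + 39.7463) = 58.5001 / 137.8768 = 0.42429

0.424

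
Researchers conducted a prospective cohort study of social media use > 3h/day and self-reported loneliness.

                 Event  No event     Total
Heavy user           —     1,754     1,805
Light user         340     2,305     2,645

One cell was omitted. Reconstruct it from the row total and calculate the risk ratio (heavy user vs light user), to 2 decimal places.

The missing cell is in the exposed row: 1805 − 1754 = 51.
So a = 51, b = 1754, c = 340, d = 2305.
RR = [a/(a+b)] / [c/(c+d)] = (51/1805) / (340/2645) = 0.02825/0.12854 = 0.21981

0.22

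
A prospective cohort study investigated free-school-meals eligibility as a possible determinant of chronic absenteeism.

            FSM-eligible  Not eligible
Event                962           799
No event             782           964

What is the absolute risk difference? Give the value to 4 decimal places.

0.0984

Reading the table with exposure as columns: a = 962 (FSM-eligible, case), b = 782 (FSM-eligible, non-case), c = 799 (Not eligible, case), d = 964.
Risk in exposed = 962/1744 = 0.551606; risk in unexposed = 799/1763 = 0.453205.
Risk difference = 0.551606 − 0.453205 = 0.098401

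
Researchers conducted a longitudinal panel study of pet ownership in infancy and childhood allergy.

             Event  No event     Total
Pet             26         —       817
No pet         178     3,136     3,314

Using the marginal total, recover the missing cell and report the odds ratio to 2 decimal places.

The missing cell is in the exposed row: 817 − 26 = 791.
So a = 26, b = 791, c = 178, d = 3136.
OR = (a·d)/(b·c) = (26 × 3136) / (791 × 178) = 81536 / 140798 = 0.57910

0.58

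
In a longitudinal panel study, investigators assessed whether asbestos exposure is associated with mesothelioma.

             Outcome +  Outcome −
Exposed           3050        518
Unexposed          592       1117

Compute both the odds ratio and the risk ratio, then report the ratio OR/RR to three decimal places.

Cells: a = 3050, b = 518, c = 592, d = 1117.
OR = (3050·1117)/(518·592) = 3406850/306656 = 11.10968
Risk in exposed = 3050/3568 = 0.85482; risk in unexposed = 592/1709 = 0.34640; RR = 2.46772
OR/RR = 11.10968 / 2.46772 = 4.50201
The outcome is not rare, so the OR lies further from 1 than the RR.

4.502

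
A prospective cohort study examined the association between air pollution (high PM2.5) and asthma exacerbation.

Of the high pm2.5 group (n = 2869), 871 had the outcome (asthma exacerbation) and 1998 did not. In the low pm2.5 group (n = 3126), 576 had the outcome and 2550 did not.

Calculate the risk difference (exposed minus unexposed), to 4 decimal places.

From the description: a = 871, b = 1998, c = 576, d = 2550.
Risk in exposed = 871/2869 = 0.303590; risk in unexposed = 576/3126 = 0.184261.
Risk difference = 0.303590 − 0.184261 = 0.119329

0.1193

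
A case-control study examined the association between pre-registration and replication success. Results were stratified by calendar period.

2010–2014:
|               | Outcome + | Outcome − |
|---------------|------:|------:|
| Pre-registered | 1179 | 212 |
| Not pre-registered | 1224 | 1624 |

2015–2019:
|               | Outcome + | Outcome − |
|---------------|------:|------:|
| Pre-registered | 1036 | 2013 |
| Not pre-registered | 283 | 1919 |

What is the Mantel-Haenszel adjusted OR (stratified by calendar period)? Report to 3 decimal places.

4.893

OR_MH = Σ(aᵢdᵢ/nᵢ) / Σ(bᵢcᵢ/nᵢ), where nᵢ is the stratum total.
Stratum 1 (2010–2014): n = 4239; a·d/n = 1179·1624/4239 = 451.6858; b·c/n = 212·1224/4239 = 61.2144
Stratum 2 (2015–2019): n = 5251; a·d/n = 1036·1919/5251 = 378.6106; b·c/n = 2013·283/5251 = 108.4896
OR_MH = (451.6858 + 378.6106) / (61.2144 + 108.4896) = 830.2963 / 169.7041 = 4.89261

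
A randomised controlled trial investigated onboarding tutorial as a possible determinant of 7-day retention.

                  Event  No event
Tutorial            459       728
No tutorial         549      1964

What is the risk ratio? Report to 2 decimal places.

1.77

Cells: a = 459, b = 728, c = 549, d = 1964.
Risk in exposed = 459/1187 = 0.38669; risk in unexposed = 549/2513 = 0.21846.
RR = 0.38669 / 0.21846 = 1.77004
The risk among the exposed is 1.77 times that among the unexposed.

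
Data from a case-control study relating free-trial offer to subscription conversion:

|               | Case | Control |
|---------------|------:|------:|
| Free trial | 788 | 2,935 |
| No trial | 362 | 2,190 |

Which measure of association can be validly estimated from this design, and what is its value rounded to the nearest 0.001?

Cells: a = 788, b = 2935, c = 362, d = 2190.
This is a case-control study: participants were sampled on outcome status, so risks in the source population cannot be estimated directly — relative risk is not valid here. The odds ratio is the appropriate measure.
OR = (a·d)/(b·c) = (788 × 2190) / (2935 × 362) = 1725720 / 1062470 = 1.62425

1.624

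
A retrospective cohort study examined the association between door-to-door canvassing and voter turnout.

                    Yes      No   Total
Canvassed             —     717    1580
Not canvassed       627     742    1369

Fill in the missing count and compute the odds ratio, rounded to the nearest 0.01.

The missing cell is in the exposed row: 1580 − 717 = 863.
So a = 863, b = 717, c = 627, d = 742.
OR = (a·d)/(b·c) = (863 × 742) / (717 × 627) = 640346 / 449559 = 1.42439

1.42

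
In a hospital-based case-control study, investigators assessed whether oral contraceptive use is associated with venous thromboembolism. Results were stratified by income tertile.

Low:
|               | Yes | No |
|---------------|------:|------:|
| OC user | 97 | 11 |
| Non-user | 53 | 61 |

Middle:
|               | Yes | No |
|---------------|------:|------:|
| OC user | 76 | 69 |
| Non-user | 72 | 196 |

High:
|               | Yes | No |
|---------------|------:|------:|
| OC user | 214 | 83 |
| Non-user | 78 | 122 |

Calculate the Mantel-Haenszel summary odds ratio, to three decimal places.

4.164

OR_MH = Σ(aᵢdᵢ/nᵢ) / Σ(bᵢcᵢ/nᵢ), where nᵢ is the stratum total.
Stratum 1 (Low): n = 222; a·d/n = 97·61/222 = 26.6532; b·c/n = 11·53/222 = 2.6261
Stratum 2 (Middle): n = 413; a·d/n = 76·196/413 = 36.0678; b·c/n = 69·72/413 = 12.0291
Stratum 3 (High): n = 497; a·d/n = 214·122/497 = 52.5312; b·c/n = 83·78/497 = 13.0262
OR_MH = (26.6532 + 36.0678 + 52.5312) / (2.6261 + 12.0291 + 13.0262) = 115.2521 / 27.6813 = 4.16353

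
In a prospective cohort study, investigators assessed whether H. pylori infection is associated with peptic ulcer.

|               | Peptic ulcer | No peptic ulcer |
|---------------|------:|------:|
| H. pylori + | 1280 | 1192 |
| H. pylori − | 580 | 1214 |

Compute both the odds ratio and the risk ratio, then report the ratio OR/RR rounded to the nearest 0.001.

Cells: a = 1280, b = 1192, c = 580, d = 1214.
OR = (1280·1214)/(1192·580) = 1553920/691360 = 2.24763
Risk in exposed = 1280/2472 = 0.51780; risk in unexposed = 580/1794 = 0.32330; RR = 1.60161
OR/RR = 2.24763 / 1.60161 = 1.40336
The outcome is not rare, so the OR lies further from 1 than the RR.

1.403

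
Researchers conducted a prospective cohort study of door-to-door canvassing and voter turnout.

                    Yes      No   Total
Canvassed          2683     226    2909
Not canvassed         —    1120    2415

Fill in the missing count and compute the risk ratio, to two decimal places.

1.72

The missing cell is in the unexposed row: 2415 − 1120 = 1295.
So a = 2683, b = 226, c = 1295, d = 1120.
RR = [a/(a+b)] / [c/(c+d)] = (2683/2909) / (1295/2415) = 0.92231/0.53623 = 1.71998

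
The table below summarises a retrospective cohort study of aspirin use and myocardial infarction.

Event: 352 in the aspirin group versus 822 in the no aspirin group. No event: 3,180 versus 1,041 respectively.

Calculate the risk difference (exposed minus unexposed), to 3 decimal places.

-0.342

From the description: a = 352, b = 3180, c = 822, d = 1041.
Risk in exposed = 352/3532 = 0.099660; risk in unexposed = 822/1863 = 0.441224.
Risk difference = 0.099660 − 0.441224 = -0.341564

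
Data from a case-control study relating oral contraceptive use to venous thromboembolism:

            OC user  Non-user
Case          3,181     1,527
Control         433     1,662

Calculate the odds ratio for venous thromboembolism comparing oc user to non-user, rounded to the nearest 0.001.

7.996

Reading the table with exposure as columns: a = 3181 (OC user, case), b = 433 (OC user, non-case), c = 1527 (Non-user, case), d = 1662.
OR = (a·d)/(b·c) = (3181 × 1662) / (433 × 1527) = 5286822 / 661191 = 7.99591
The odds of venous thromboembolism are about 8.00 times as high in the oc user group.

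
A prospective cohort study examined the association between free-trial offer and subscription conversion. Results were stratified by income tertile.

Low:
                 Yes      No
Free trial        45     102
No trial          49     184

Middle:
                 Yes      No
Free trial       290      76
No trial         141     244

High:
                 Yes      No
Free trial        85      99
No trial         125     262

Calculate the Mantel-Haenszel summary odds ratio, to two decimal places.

OR_MH = Σ(aᵢdᵢ/nᵢ) / Σ(bᵢcᵢ/nᵢ), where nᵢ is the stratum total.
Stratum 1 (Low): n = 380; a·d/n = 45·184/380 = 21.7895; b·c/n = 102·49/380 = 13.1526
Stratum 2 (Middle): n = 751; a·d/n = 290·244/751 = 94.2210; b·c/n = 76·141/751 = 14.2690
Stratum 3 (High): n = 571; a·d/n = 85·262/571 = 39.0018; b·c/n = 99·125/571 = 21.6725
OR_MH = (21.7895 + 94.2210 + 39.0018) / (13.1526 + 14.2690 + 21.6725) = 155.0123 / 49.0941 = 3.15745

3.16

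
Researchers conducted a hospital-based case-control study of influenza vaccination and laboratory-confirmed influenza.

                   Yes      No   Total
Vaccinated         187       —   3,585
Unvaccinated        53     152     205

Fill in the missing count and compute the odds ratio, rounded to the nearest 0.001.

The missing cell is in the exposed row: 3585 − 187 = 3398.
So a = 187, b = 3398, c = 53, d = 152.
OR = (a·d)/(b·c) = (187 × 152) / (3398 × 53) = 28424 / 180094 = 0.15783

0.158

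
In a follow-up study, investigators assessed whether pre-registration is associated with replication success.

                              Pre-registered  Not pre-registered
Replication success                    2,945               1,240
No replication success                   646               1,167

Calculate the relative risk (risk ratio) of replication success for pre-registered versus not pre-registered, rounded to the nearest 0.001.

1.592

Reading the table with exposure as columns: a = 2945 (Pre-registered, case), b = 646 (Pre-registered, non-case), c = 1240 (Not pre-registered, case), d = 1167.
Risk in exposed = 2945/3591 = 0.82011; risk in unexposed = 1240/2407 = 0.51516.
RR = 0.82011 / 0.51516 = 1.59193
The risk among the exposed is 1.59 times that among the unexposed.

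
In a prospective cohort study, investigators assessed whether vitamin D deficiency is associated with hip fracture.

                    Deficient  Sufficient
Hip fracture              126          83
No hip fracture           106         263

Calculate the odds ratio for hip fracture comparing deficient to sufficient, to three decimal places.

3.767

Reading the table with exposure as columns: a = 126 (Deficient, case), b = 106 (Deficient, non-case), c = 83 (Sufficient, case), d = 263.
OR = (a·d)/(b·c) = (126 × 263) / (106 × 83) = 33138 / 8798 = 3.76654
The odds of hip fracture are about 3.77 times as high in the deficient group.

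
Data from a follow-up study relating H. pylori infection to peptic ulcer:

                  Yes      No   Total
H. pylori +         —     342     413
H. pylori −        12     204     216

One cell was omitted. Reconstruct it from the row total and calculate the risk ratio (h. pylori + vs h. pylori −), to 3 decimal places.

The missing cell is in the exposed row: 413 − 342 = 71.
So a = 71, b = 342, c = 12, d = 204.
RR = [a/(a+b)] / [c/(c+d)] = (71/413) / (12/216) = 0.17191/0.05556 = 3.09443

3.094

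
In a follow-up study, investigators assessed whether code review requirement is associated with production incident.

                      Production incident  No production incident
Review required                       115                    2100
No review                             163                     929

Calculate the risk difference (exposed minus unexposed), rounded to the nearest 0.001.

Cells: a = 115, b = 2100, c = 163, d = 929.
Risk in exposed = 115/2215 = 0.051919; risk in unexposed = 163/1092 = 0.149267.
Risk difference = 0.051919 − 0.149267 = -0.097349

-0.097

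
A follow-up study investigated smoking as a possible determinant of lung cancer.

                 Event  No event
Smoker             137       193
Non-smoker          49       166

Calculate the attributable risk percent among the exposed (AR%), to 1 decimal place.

Cells: a = 137, b = 193, c = 49, d = 166.
Risk in exposed = 137/330 = 0.41515; risk in unexposed = 49/215 = 0.22791.
RR = 0.41515/0.22791 = 1.82158
AR% = (RR − 1)/RR × 100 = (1.82158 − 1)/1.82158 × 100 = 45.1027%

45.1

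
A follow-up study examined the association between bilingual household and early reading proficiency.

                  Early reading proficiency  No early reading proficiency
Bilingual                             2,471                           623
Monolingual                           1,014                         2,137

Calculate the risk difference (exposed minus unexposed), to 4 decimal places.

0.4768

Cells: a = 2471, b = 623, c = 1014, d = 2137.
Risk in exposed = 2471/3094 = 0.798643; risk in unexposed = 1014/3151 = 0.321803.
Risk difference = 0.798643 − 0.321803 = 0.476840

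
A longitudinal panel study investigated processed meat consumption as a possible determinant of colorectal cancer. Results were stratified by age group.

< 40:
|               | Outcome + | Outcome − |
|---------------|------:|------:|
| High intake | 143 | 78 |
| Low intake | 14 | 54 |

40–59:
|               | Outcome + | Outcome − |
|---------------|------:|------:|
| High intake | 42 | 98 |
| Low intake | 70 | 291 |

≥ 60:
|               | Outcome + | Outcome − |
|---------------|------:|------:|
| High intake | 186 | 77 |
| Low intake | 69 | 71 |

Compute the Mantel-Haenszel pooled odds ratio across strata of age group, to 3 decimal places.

OR_MH = Σ(aᵢdᵢ/nᵢ) / Σ(bᵢcᵢ/nᵢ), where nᵢ is the stratum total.
Stratum 1 (< 40): n = 289; a·d/n = 143·54/289 = 26.7197; b·c/n = 78·14/289 = 3.7785
Stratum 2 (40–59): n = 501; a·d/n = 42·291/501 = 24.3952; b·c/n = 98·70/501 = 13.6926
Stratum 3 (≥ 60): n = 403; a·d/n = 186·71/403 = 32.7692; b·c/n = 77·69/403 = 13.1836
OR_MH = (26.7197 + 24.3952 + 32.7692) / (3.7785 + 13.6926 + 13.1836) = 83.8842 / 30.6548 = 2.73641

2.736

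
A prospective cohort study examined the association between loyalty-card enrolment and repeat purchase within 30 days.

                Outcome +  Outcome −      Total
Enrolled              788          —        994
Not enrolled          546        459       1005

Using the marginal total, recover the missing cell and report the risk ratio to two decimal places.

1.46

The missing cell is in the exposed row: 994 − 788 = 206.
So a = 788, b = 206, c = 546, d = 459.
RR = [a/(a+b)] / [c/(c+d)] = (788/994) / (546/1005) = 0.79276/0.54328 = 1.45919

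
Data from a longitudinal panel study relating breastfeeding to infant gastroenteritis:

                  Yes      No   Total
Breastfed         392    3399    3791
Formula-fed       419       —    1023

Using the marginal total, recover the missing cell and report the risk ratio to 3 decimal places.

0.252

The missing cell is in the unexposed row: 1023 − 419 = 604.
So a = 392, b = 3399, c = 419, d = 604.
RR = [a/(a+b)] / [c/(c+d)] = (392/3791) / (419/1023) = 0.10340/0.40958 = 0.25246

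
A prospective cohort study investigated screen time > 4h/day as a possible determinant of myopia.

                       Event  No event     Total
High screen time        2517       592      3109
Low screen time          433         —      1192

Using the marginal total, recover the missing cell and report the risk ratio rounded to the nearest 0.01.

The missing cell is in the unexposed row: 1192 − 433 = 759.
So a = 2517, b = 592, c = 433, d = 759.
RR = [a/(a+b)] / [c/(c+d)] = (2517/3109) / (433/1192) = 0.80959/0.36326 = 2.22870

2.23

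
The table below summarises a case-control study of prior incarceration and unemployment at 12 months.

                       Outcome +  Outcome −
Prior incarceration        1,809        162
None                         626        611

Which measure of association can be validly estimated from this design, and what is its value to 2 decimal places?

10.90

Cells: a = 1809, b = 162, c = 626, d = 611.
This is a case-control study: participants were sampled on outcome status, so risks in the source population cannot be estimated directly — relative risk is not valid here. The odds ratio is the appropriate measure.
OR = (a·d)/(b·c) = (1809 × 611) / (162 × 626) = 1105299 / 101412 = 10.89909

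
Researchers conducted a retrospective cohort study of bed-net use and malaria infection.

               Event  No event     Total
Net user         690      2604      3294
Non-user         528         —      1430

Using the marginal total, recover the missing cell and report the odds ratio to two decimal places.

The missing cell is in the unexposed row: 1430 − 528 = 902.
So a = 690, b = 2604, c = 528, d = 902.
OR = (a·d)/(b·c) = (690 × 902) / (2604 × 528) = 622380 / 1374912 = 0.45267

0.45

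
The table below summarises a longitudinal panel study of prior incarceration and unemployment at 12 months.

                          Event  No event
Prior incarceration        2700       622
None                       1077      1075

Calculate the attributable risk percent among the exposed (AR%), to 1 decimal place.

38.4

Cells: a = 2700, b = 622, c = 1077, d = 1075.
Risk in exposed = 2700/3322 = 0.81276; risk in unexposed = 1077/2152 = 0.50046.
RR = 0.81276/0.50046 = 1.62402
AR% = (RR − 1)/RR × 100 = (1.62402 − 1)/1.62402 × 100 = 38.4243%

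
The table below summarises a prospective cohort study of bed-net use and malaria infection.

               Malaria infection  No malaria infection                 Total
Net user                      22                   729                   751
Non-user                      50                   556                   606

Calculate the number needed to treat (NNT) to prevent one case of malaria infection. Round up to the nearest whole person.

19

Risk in treated group = 22/751 = 0.02929; risk in control = 50/606 = 0.08251.
Absolute risk reduction = 0.08251 − 0.02929 = 0.05321
NNT = 1 / ARR = 1 / 0.05321 = 18.792 → round up → 19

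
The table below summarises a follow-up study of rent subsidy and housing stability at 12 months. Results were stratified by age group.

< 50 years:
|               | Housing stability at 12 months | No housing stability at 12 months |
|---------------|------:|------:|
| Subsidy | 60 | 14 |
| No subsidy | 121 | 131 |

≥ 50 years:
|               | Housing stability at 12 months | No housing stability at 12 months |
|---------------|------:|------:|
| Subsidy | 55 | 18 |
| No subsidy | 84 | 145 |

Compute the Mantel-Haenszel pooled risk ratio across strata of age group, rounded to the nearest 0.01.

RR_MH = Σ(aᵢ·n₀ᵢ/nᵢ) / Σ(cᵢ·n₁ᵢ/nᵢ), with n₁ᵢ = aᵢ+bᵢ (exposed), n₀ᵢ = cᵢ+dᵢ (unexposed), nᵢ = n₁ᵢ+n₀ᵢ.
Stratum 1 (< 50 years): n₁ = 74, n₀ = 252, n = 326; a·n₀/n = 60·252/326 = 46.3804; c·n₁/n = 121·74/326 = 27.4663
Stratum 2 (≥ 50 years): n₁ = 73, n₀ = 229, n = 302; a·n₀/n = 55·229/302 = 41.7053; c·n₁/n = 84·73/302 = 20.3046
RR_MH = (46.3804 + 41.7053) / (27.4663 + 20.3046) = 88.0857 / 47.7709 = 1.84392

1.84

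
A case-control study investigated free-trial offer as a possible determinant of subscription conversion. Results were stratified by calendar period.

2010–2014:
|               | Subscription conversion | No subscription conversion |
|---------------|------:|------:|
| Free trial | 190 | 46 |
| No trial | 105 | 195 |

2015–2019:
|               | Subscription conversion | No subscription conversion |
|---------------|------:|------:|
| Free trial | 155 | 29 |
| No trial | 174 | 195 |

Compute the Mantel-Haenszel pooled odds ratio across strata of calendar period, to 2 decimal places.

6.83

OR_MH = Σ(aᵢdᵢ/nᵢ) / Σ(bᵢcᵢ/nᵢ), where nᵢ is the stratum total.
Stratum 1 (2010–2014): n = 536; a·d/n = 190·195/536 = 69.1231; b·c/n = 46·105/536 = 9.0112
Stratum 2 (2015–2019): n = 553; a·d/n = 155·195/553 = 54.6564; b·c/n = 29·174/553 = 9.1248
OR_MH = (69.1231 + 54.6564) / (9.0112 + 9.1248) = 123.7796 / 18.1360 = 6.82509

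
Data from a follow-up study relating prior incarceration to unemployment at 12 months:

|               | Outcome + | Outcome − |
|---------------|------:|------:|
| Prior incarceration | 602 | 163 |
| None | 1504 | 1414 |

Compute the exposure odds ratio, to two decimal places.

Cells: a = 602, b = 163, c = 1504, d = 1414.
OR = (a·d)/(b·c) = (602 × 1414) / (163 × 1504) = 851228 / 245152 = 3.47225
The odds of unemployment at 12 months are about 3.47 times as high in the prior incarceration group.

3.47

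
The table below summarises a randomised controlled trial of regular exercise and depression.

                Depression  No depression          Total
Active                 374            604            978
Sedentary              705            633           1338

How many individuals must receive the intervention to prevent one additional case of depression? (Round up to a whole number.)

Risk in treated group = 374/978 = 0.38241; risk in control = 705/1338 = 0.52691.
Absolute risk reduction = 0.52691 − 0.38241 = 0.14449
NNT = 1 / ARR = 1 / 0.14449 = 6.921 → round up → 7

7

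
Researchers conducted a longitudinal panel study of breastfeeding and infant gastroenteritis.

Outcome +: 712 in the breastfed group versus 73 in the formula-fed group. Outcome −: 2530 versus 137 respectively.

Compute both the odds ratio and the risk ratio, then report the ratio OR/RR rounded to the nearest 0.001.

From the description: a = 712, b = 2530, c = 73, d = 137.
OR = (712·137)/(2530·73) = 97544/184690 = 0.52815
Risk in exposed = 712/3242 = 0.21962; risk in unexposed = 73/210 = 0.34762; RR = 0.63178
OR/RR = 0.52815 / 0.63178 = 0.83598
The outcome is not rare, so the OR lies further from 1 than the RR.

0.836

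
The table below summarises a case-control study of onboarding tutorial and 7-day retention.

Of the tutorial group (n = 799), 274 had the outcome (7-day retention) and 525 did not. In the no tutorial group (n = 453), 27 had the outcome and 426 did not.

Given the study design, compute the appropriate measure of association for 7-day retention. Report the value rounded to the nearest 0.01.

8.23

From the description: a = 274, b = 525, c = 27, d = 426.
This is a case-control study: participants were sampled on outcome status, so risks in the source population cannot be estimated directly — relative risk is not valid here. The odds ratio is the appropriate measure.
OR = (a·d)/(b·c) = (274 × 426) / (525 × 27) = 116724 / 14175 = 8.23450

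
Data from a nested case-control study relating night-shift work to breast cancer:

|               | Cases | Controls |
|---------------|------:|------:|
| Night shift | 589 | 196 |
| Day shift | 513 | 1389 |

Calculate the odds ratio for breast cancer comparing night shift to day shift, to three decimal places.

Cells: a = 589, b = 196, c = 513, d = 1389.
OR = (a·d)/(b·c) = (589 × 1389) / (196 × 513) = 818121 / 100548 = 8.13662
The odds of breast cancer are about 8.14 times as high in the night shift group.

8.137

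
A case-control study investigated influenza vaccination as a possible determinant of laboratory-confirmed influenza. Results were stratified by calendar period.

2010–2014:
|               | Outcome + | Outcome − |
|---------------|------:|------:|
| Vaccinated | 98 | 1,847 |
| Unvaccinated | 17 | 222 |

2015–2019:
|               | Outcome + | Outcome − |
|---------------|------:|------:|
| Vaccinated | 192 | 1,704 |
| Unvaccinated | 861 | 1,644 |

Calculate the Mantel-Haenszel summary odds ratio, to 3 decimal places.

0.235

OR_MH = Σ(aᵢdᵢ/nᵢ) / Σ(bᵢcᵢ/nᵢ), where nᵢ is the stratum total.
Stratum 1 (2010–2014): n = 2184; a·d/n = 98·222/2184 = 9.9615; b·c/n = 1847·17/2184 = 14.3768
Stratum 2 (2015–2019): n = 4401; a·d/n = 192·1644/4401 = 71.7219; b·c/n = 1704·861/4401 = 333.3661
OR_MH = (9.9615 + 71.7219) / (14.3768 + 333.3661) = 81.6834 / 347.7429 = 0.23490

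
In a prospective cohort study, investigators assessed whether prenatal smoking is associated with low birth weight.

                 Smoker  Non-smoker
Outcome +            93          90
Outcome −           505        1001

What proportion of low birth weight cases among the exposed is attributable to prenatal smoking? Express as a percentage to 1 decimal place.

Reading the table with exposure as columns: a = 93 (Smoker, case), b = 505 (Smoker, non-case), c = 90 (Non-smoker, case), d = 1001.
Risk in exposed = 93/598 = 0.15552; risk in unexposed = 90/1091 = 0.08249.
RR = 0.15552/0.08249 = 1.88523
AR% = (RR − 1)/RR × 100 = (1.88523 − 1)/1.88523 × 100 = 46.9560%

47.0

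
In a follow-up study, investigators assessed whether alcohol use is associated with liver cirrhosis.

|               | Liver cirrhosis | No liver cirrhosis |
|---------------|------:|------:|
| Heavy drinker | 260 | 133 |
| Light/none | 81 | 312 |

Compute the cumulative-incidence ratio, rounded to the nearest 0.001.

3.210

Cells: a = 260, b = 133, c = 81, d = 312.
Risk in exposed = 260/393 = 0.66158; risk in unexposed = 81/393 = 0.20611.
RR = 0.66158 / 0.20611 = 3.20988
The risk among the exposed is 3.21 times that among the unexposed.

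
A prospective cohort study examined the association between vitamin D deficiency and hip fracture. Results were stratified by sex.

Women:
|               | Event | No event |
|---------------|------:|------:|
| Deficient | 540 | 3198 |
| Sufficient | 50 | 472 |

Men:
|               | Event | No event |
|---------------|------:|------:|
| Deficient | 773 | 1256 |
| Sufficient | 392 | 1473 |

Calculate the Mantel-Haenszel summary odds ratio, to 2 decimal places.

2.15

OR_MH = Σ(aᵢdᵢ/nᵢ) / Σ(bᵢcᵢ/nᵢ), where nᵢ is the stratum total.
Stratum 1 (Women): n = 4260; a·d/n = 540·472/4260 = 59.8310; b·c/n = 3198·50/4260 = 37.5352
Stratum 2 (Men): n = 3894; a·d/n = 773·1473/3894 = 292.4060; b·c/n = 1256·392/3894 = 126.4386
OR_MH = (59.8310 + 292.4060) / (37.5352 + 126.4386) = 352.2370 / 163.9738 = 2.14813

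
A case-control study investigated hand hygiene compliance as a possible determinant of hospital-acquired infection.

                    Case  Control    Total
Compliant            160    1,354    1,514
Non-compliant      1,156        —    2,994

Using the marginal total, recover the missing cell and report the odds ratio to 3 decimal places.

The missing cell is in the unexposed row: 2994 − 1156 = 1838.
So a = 160, b = 1354, c = 1156, d = 1838.
OR = (a·d)/(b·c) = (160 × 1838) / (1354 × 1156) = 294080 / 1565224 = 0.18788

0.188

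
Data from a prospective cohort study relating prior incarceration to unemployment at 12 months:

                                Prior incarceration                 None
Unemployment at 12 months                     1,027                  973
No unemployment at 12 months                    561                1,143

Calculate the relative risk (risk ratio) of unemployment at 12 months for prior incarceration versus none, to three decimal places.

Reading the table with exposure as columns: a = 1027 (Prior incarceration, case), b = 561 (Prior incarceration, non-case), c = 973 (None, case), d = 1143.
Risk in exposed = 1027/1588 = 0.64673; risk in unexposed = 973/2116 = 0.45983.
RR = 0.64673 / 0.45983 = 1.40645
The risk among the exposed is 1.41 times that among the unexposed.

1.406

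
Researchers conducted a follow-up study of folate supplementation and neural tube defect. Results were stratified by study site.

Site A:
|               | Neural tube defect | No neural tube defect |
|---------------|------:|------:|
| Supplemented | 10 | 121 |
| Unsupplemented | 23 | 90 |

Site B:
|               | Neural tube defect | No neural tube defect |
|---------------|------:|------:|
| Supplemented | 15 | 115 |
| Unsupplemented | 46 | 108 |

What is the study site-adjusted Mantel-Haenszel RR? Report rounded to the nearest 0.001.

0.382

RR_MH = Σ(aᵢ·n₀ᵢ/nᵢ) / Σ(cᵢ·n₁ᵢ/nᵢ), with n₁ᵢ = aᵢ+bᵢ (exposed), n₀ᵢ = cᵢ+dᵢ (unexposed), nᵢ = n₁ᵢ+n₀ᵢ.
Stratum 1 (Site A): n₁ = 131, n₀ = 113, n = 244; a·n₀/n = 10·113/244 = 4.6311; c·n₁/n = 23·131/244 = 12.3484
Stratum 2 (Site B): n₁ = 130, n₀ = 154, n = 284; a·n₀/n = 15·154/284 = 8.1338; c·n₁/n = 46·130/284 = 21.0563
RR_MH = (4.6311 + 8.1338) / (12.3484 + 21.0563) = 12.7650 / 33.4047 = 0.38213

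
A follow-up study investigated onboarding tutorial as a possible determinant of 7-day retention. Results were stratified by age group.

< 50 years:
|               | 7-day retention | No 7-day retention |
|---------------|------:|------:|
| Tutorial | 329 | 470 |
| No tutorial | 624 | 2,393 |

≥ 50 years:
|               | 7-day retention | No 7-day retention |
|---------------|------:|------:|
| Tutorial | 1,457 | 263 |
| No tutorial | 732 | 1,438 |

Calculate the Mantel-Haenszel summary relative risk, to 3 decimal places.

2.362

RR_MH = Σ(aᵢ·n₀ᵢ/nᵢ) / Σ(cᵢ·n₁ᵢ/nᵢ), with n₁ᵢ = aᵢ+bᵢ (exposed), n₀ᵢ = cᵢ+dᵢ (unexposed), nᵢ = n₁ᵢ+n₀ᵢ.
Stratum 1 (< 50 years): n₁ = 799, n₀ = 3017, n = 3816; a·n₀/n = 329·3017/3816 = 260.1135; c·n₁/n = 624·799/3816 = 130.6541
Stratum 2 (≥ 50 years): n₁ = 1720, n₀ = 2170, n = 3890; a·n₀/n = 1457·2170/3890 = 812.7738; c·n₁/n = 732·1720/3890 = 323.6607
RR_MH = (260.1135 + 812.7738) / (130.6541 + 323.6607) = 1072.8872 / 454.3148 = 2.36155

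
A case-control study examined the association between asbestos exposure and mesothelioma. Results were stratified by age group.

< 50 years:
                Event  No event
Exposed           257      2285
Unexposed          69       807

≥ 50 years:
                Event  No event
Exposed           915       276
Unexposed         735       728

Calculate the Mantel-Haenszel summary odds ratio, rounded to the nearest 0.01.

OR_MH = Σ(aᵢdᵢ/nᵢ) / Σ(bᵢcᵢ/nᵢ), where nᵢ is the stratum total.
Stratum 1 (< 50 years): n = 3418; a·d/n = 257·807/3418 = 60.6785; b·c/n = 2285·69/3418 = 46.1279
Stratum 2 (≥ 50 years): n = 2654; a·d/n = 915·728/2654 = 250.9872; b·c/n = 276·735/2654 = 76.4356
OR_MH = (60.6785 + 250.9872) / (46.1279 + 76.4356) = 311.6657 / 122.5634 = 2.54289

2.54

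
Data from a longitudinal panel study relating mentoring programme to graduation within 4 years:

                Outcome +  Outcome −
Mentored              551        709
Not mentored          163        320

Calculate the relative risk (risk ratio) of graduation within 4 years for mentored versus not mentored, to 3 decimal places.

Cells: a = 551, b = 709, c = 163, d = 320.
Risk in exposed = 551/1260 = 0.43730; risk in unexposed = 163/483 = 0.33747.
RR = 0.43730 / 0.33747 = 1.29581
The risk among the exposed is 1.30 times that among the unexposed.

1.296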